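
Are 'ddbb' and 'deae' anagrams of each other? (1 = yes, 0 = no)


Sort characters of 'ddbb': 'bbdd'
Sort characters of 'deae': 'adee'
Sorted forms differ -> they are NOT anagrams
Result: 0

0


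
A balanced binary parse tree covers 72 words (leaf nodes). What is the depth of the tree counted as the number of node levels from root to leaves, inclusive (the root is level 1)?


In a balanced binary tree with n leaves the deepest leaf is ceil(log2(n)) edges below the root,
so counting node levels inclusive of root and leaves gives ceil(log2(n)) + 1 levels.
log2(72) = 6.1699
ceil(6.1699) = 7
levels = 7 + 1 = 8

8


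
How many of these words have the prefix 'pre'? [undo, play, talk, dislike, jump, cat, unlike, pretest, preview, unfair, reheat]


Checking each word for prefix 'pre':
  'undo' -> no (count: 0)
  'play' -> no (count: 0)
  'talk' -> no (count: 0)
  'dislike' -> no (count: 0)
  'jump' -> no (count: 0)
  'cat' -> no (count: 0)
  'unlike' -> no (count: 0)
  'pretest' -> YES, starts with 'pre' (count: 1)
  'preview' -> YES, starts with 'pre' (count: 2)
  'unfair' -> no (count: 2)
  'reheat' -> no (count: 2)
Total with prefix 'pre': 2

2


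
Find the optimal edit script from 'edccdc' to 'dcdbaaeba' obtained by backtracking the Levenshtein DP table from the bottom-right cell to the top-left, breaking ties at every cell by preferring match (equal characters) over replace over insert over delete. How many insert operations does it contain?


Edit distance = 8. Backtracking from cell (6, 9) with preference match > replace > insert > delete,
then listing the resulting alignment 'edccdc' -> 'dcdbaaeba' left to right:
  Step 1: insert 'd' [insertion #1]
  Step 2: replace e->c
  Step 3: keep 'd'
  Step 4: insert 'b' [insertion #2]
  Step 5: insert 'a' [insertion #3]
  Step 6: replace c->a
  Step 7: replace c->e
  Step 8: replace d->b
  Step 9: replace c->a
Total insertions: 3

3


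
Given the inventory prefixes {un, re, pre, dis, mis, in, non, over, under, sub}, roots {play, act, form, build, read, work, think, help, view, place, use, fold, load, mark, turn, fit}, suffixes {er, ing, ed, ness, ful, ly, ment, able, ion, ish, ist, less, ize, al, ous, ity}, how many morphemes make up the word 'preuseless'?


Segmenting 'preuseless' against the inventory:
  'pre' -> prefix (morpheme 1)
  'use' -> root (morpheme 2)
  'less' -> suffix (morpheme 3)
Total morphemes: 3

3


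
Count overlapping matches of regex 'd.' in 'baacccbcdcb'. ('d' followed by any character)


Pattern: d. means 'd' followed by any character.
Scanning 'baacccbcdcb' position-by-position:
  Pos 0: window 'ba' -> no
  Pos 1: window 'aa' -> no
  Pos 2: window 'ac' -> no
  Pos 3: window 'cc' -> no
  Pos 4: window 'cc' -> no
  Pos 5: window 'cb' -> no
  Pos 6: window 'bc' -> no
  Pos 7: window 'cd' -> no
  Pos 8: window 'dc' -> MATCH
  Pos 9: window 'cb' -> no
  Pos 10: window 'b' -> no
Total matches: 1

1


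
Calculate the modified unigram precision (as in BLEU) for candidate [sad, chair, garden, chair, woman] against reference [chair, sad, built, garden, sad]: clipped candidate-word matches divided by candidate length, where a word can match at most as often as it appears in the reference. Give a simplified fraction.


Reference word counts: {'built': 1, 'chair': 1, 'garden': 1, 'sad': 2}
Checking each candidate word (with clipping):
  'sad' -> in reference (ref count 2, used 1/2) -> match (matches: 1)
  'chair' -> in reference (ref count 1, used 1/1) -> match (matches: 2)
  'garden' -> in reference (ref count 1, used 1/1) -> match (matches: 3)
  'chair' -> ref count 1 already used up (1/1) -> clipped, no match (matches: 3)
  'woman' -> not in reference -> no match (matches: 3)
Clipped matches: 3, Candidate length: 5
Precision = 3/5

3/5


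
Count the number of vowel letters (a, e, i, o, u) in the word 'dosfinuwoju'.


Scanning each character of 'dosfinuwoju':
  Position 1: 'd' -> consonant (running count: 0)
  Position 2: 'o' -> vowel (running count: 1)
  Position 3: 's' -> consonant (running count: 1)
  Position 4: 'f' -> consonant (running count: 1)
  Position 5: 'i' -> vowel (running count: 2)
  Position 6: 'n' -> consonant (running count: 2)
  Position 7: 'u' -> vowel (running count: 3)
  Position 8: 'w' -> consonant (running count: 3)
  Position 9: 'o' -> vowel (running count: 4)
  Position 10: 'j' -> consonant (running count: 4)
  Position 11: 'u' -> vowel (running count: 5)
Total vowels: 5

5


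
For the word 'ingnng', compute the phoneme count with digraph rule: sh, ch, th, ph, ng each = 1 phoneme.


Parsing 'ingnng' greedily, digraphs first:
  'i' -> vowel phoneme (phonemes so far: 1)
  'ng' -> digraph (1 consonant phoneme) (phonemes so far: 2)
  'n' -> consonant phoneme (phonemes so far: 3)
  'ng' -> digraph (1 consonant phoneme) (phonemes so far: 4)
Total phonemes: 4

4


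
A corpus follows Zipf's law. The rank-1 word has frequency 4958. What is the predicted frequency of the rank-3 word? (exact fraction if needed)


Zipf's law: freq(rank) = f1 / rank
f1 = 4958, rank = 3
freq = 4958 / 3
GCD(4958, 3) = 1
Simplified: 4958/3

4958/3


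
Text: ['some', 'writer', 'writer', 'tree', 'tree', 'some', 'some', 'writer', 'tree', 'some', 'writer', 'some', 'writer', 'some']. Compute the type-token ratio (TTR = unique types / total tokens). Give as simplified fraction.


Tokens: 14
Unique types: ('some', 'tree', 'writer') = 3
TTR = 3/14
Already in lowest terms.

3/14


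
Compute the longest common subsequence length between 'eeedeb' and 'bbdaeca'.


DP table for LCS of 'eeedeb' and 'bbdaeca':
       b  b  d  a  e  c  a
    0  0  0  0  0  0  0  0
  e 0  0  0  0  0  1  1  1
  e 0  0  0  0  0  1  1  1
  e 0  0  0  0  0  1  1  1
  d 0  0  0  1  1  1  1  1
  e 0  0  0  1  1  2  2  2
  b 0  1  1  1  1  2  2  2
LCS: 'de'
LCS length = 2

2


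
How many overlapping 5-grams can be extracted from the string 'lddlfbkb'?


String 'lddlfbkb' has length L = 8.
Number of overlapping n-grams = L - n + 1
Substituting: 8 - 5 + 1 = 4

4


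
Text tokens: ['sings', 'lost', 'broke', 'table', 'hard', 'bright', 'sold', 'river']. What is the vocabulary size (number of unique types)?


Listing all tokens and tracking unique types:
  Token 1: 'sings' -> NEW (unique so far: 1)
  Token 2: 'lost' -> NEW (unique so far: 2)
  Token 3: 'broke' -> NEW (unique so far: 3)
  Token 4: 'table' -> NEW (unique so far: 4)
  Token 5: 'hard' -> NEW (unique so far: 5)
  Token 6: 'bright' -> NEW (unique so far: 6)
  Token 7: 'sold' -> NEW (unique so far: 7)
  Token 8: 'river' -> NEW (unique so far: 8)
Unique types: ('bright', 'broke', 'hard', 'lost', 'river', 'sings', 'sold', 'table')
Vocabulary size: 8

8


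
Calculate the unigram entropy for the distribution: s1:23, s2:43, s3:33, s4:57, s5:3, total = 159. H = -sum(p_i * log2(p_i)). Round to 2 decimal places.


Computing entropy H = -sum(p_i * log2(p_i)):
  s1: p = 23/159 = 0.1447, -p*log2(p) = 0.4035
  s2: p = 43/159 = 0.2704, -p*log2(p) = 0.5102
  s3: p = 33/159 = 0.2075, -p*log2(p) = 0.4708
  s4: p = 57/159 = 0.3585, -p*log2(p) = 0.5306
  s5: p = 3/159 = 0.0189, -p*log2(p) = 0.1081
H = sum of terms = 2.0232
Rounded to 2 decimals: 2.02

2.02


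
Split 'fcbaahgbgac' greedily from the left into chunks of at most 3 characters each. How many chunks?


'fcbaahgbgac' has 11 characters.
Chunking with max size 3:
  Chunk 1: 'fcb' (positions 0-2)
  Chunk 2: 'aah' (positions 3-5)
  Chunk 3: 'gbg' (positions 6-8)
  Chunk 4: 'ac' (positions 9-10)
Total chunks: ceil(11 / 3) = 4

4


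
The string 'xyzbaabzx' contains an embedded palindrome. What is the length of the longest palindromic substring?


Scanning 'xyzbaabzx' for palindromic substrings.
Substring at positions 2-7: 'zbaabz'.
Check: reverse('zbaabz') = 'zbaabz' -> palindrome confirmed.
Neighbouring characters ('y' / 'x') break symmetry, so it cannot extend further.
No longer palindromic substring exists; longest length = 6

6


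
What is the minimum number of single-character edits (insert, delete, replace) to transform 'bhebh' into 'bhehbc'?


Building DP table for s1='bhebh' (len 5) and s2='bhehbc' (len 6):
       b  h  e  h  b  c
    0  1  2  3  4  5  6
  b 1  0  1  2  3  4  5
  h 2  1  0  1  2  3  4
  e 3  2  1  0  1  2  3
  b 4  3  2  1  1  1  2
  h 5  4  3  2  1  2  2
Edit distance = dp[5][6] = 2

2


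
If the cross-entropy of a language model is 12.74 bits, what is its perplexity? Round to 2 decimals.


Perplexity formula: PP = 2^H
H = 12.74
PP = 2^12.74
Decompose: 2^12.74 = 2^12 * 2^0.74
2^12 = 4096, 2^0.74 ~ 1.6701758
PP ~ 4096 * 1.6701758 = 6841.0400768
Rounded to 2 decimals: 6841.04

6841.04


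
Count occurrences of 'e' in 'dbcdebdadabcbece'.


Scanning 'dbcdebdadabcbece' for 'e':
  Position 4: 'e' -> MATCH (count: 1)
  Position 13: 'e' -> MATCH (count: 2)
  Position 15: 'e' -> MATCH (count: 3)
Total occurrences of 'e': 3

3


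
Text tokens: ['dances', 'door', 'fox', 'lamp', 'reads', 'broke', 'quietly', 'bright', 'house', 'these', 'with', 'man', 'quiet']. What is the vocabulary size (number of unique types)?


Listing all tokens and tracking unique types:
  Token 1: 'dances' -> NEW (unique so far: 1)
  Token 2: 'door' -> NEW (unique so far: 2)
  Token 3: 'fox' -> NEW (unique so far: 3)
  Token 4: 'lamp' -> NEW (unique so far: 4)
  Token 5: 'reads' -> NEW (unique so far: 5)
  Token 6: 'broke' -> NEW (unique so far: 6)
  Token 7: 'quietly' -> NEW (unique so far: 7)
  Token 8: 'bright' -> NEW (unique so far: 8)
  Token 9: 'house' -> NEW (unique so far: 9)
  Token 10: 'these' -> NEW (unique so far: 10)
  Token 11: 'with' -> NEW (unique so far: 11)
  Token 12: 'man' -> NEW (unique so far: 12)
  Token 13: 'quiet' -> NEW (unique so far: 13)
Unique types: ('bright', 'broke', 'dances', 'door', 'fox', 'house', 'lamp', 'man', 'quiet', 'quietly', 'reads', 'these', 'with')
Vocabulary size: 13

13


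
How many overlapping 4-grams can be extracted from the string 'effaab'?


String 'effaab' has length L = 6.
Number of overlapping n-grams = L - n + 1
Substituting: 6 - 4 + 1 = 3

3


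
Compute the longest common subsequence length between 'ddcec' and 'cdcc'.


DP table for LCS of 'ddcec' and 'cdcc':
       c  d  c  c
    0  0  0  0  0
  d 0  0  1  1  1
  d 0  0  1  1  1
  c 0  1  1  2  2
  e 0  1  1  2  2
  c 0  1  1  2  3
LCS: 'dcc'
LCS length = 3

3


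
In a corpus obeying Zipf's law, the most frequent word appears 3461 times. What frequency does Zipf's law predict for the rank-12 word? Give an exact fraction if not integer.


Zipf's law: freq(rank) = f1 / rank
f1 = 3461, rank = 12
freq = 3461 / 12
GCD(3461, 12) = 1
Simplified: 3461/12

3461/12


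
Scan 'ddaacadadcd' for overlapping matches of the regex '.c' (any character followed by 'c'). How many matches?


Pattern: .c means any character followed by 'c'.
Scanning 'ddaacadadcd' position-by-position:
  Pos 0: window 'dd' -> no
  Pos 1: window 'da' -> no
  Pos 2: window 'aa' -> no
  Pos 3: window 'ac' -> MATCH
  Pos 4: window 'ca' -> no
  Pos 5: window 'ad' -> no
  Pos 6: window 'da' -> no
  Pos 7: window 'ad' -> no
  Pos 8: window 'dc' -> MATCH
  Pos 9: window 'cd' -> no
  Pos 10: window 'd' -> no
Total matches: 2

2


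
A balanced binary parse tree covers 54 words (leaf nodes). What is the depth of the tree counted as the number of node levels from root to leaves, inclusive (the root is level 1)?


In a balanced binary tree with n leaves the deepest leaf is ceil(log2(n)) edges below the root,
so counting node levels inclusive of root and leaves gives ceil(log2(n)) + 1 levels.
log2(54) = 5.7549
ceil(5.7549) = 6
levels = 6 + 1 = 7

7


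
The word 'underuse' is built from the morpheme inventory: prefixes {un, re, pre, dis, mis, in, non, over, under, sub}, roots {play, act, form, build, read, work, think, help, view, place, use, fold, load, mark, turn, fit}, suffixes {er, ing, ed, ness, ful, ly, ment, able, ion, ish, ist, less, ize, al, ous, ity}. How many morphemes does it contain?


Segmenting 'underuse' against the inventory:
  'under' -> prefix (morpheme 1)
  'use' -> root (morpheme 2)
Total morphemes: 2

2


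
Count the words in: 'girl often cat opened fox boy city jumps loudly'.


Counting words by splitting on spaces:
  Word 1: 'girl'
  Word 2: 'often'
  Word 3: 'cat'
  Word 4: 'opened'
  Word 5: 'fox'
  Word 6: 'boy'
  Word 7: 'city'
  Word 8: 'jumps'
  Word 9: 'loudly'
Total words: 9

9


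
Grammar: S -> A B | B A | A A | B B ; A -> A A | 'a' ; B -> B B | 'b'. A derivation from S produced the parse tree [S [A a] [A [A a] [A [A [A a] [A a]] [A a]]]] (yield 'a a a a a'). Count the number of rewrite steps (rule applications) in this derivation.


Every bracketed nonterminal node [X ...] in the tree is produced by exactly one rule application.
Reading the tree off as a leftmost derivation:
  Step 1: S  =>  A A   (applied S -> A A)
  Step 2: A A  =>  a A   (applied A -> a)
  Step 3: a A  =>  a A A   (applied A -> A A)
  Step 4: a A A  =>  a a A   (applied A -> a)
  Step 5: a a A  =>  a a A A   (applied A -> A A)
  Step 6: a a A A  =>  a a A A A   (applied A -> A A)
  Step 7: a a A A A  =>  a a a A A   (applied A -> a)
  Step 8: a a a A A  =>  a a a a A   (applied A -> a)
  Step 9: a a a a A  =>  a a a a a   (applied A -> a)
Final yield: a a a a a
Total rewrite steps: 9

9


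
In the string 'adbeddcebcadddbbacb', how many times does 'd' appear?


Scanning 'adbeddcebcadddbbacb' for 'd':
  Position 1: 'd' -> MATCH (count: 1)
  Position 4: 'd' -> MATCH (count: 2)
  Position 5: 'd' -> MATCH (count: 3)
  Position 11: 'd' -> MATCH (count: 4)
  Position 12: 'd' -> MATCH (count: 5)
  Position 13: 'd' -> MATCH (count: 6)
Total occurrences of 'd': 6

6


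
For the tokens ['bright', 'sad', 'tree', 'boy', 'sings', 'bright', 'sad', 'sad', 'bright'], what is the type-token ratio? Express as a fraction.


Tokens: 9
Unique types: ('boy', 'bright', 'sad', 'sings', 'tree') = 5
TTR = 5/9
Already in lowest terms.

5/9


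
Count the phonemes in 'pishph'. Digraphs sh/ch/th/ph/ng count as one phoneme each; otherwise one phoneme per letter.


Parsing 'pishph' greedily, digraphs first:
  'p' -> consonant phoneme (phonemes so far: 1)
  'i' -> vowel phoneme (phonemes so far: 2)
  'sh' -> digraph (1 consonant phoneme) (phonemes so far: 3)
  'ph' -> digraph (1 consonant phoneme) (phonemes so far: 4)
Total phonemes: 4

4


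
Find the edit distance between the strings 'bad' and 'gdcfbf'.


Building DP table for s1='bad' (len 3) and s2='gdcfbf' (len 6):
       g  d  c  f  b  f
    0  1  2  3  4  5  6
  b 1  1  2  3  4  4  5
  a 2  2  2  3  4  5  5
  d 3  3  2  3  4  5  6
Edit distance = dp[3][6] = 6

6


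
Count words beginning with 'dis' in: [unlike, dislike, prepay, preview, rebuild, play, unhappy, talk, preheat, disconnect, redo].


Checking each word for prefix 'dis':
  'unlike' -> no (count: 0)
  'dislike' -> YES, starts with 'dis' (count: 1)
  'prepay' -> no (count: 1)
  'preview' -> no (count: 1)
  'rebuild' -> no (count: 1)
  'play' -> no (count: 1)
  'unhappy' -> no (count: 1)
  'talk' -> no (count: 1)
  'preheat' -> no (count: 1)
  'disconnect' -> YES, starts with 'dis' (count: 2)
  'redo' -> no (count: 2)
Total with prefix 'dis': 2

2


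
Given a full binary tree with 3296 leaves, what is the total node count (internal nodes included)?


Leaf nodes (terminals): 3296
Internal nodes = n - 1 = 3296 - 1 = 3295
Total = leaves + internal = 3296 + 3295 = 6591

6591


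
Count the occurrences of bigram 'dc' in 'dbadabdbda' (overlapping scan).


Scanning 'dbadabdbda' for bigram 'dc':
  Position 0: 'db' -> no
  Position 1: 'ba' -> no
  Position 2: 'ad' -> no
  Position 3: 'da' -> no
  Position 4: 'ab' -> no
  Position 5: 'bd' -> no
  Position 6: 'db' -> no
  Position 7: 'bd' -> no
  Position 8: 'da' -> no
Total matches: 0

0


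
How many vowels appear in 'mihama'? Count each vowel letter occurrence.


Scanning each character of 'mihama':
  Position 1: 'm' -> consonant (running count: 0)
  Position 2: 'i' -> vowel (running count: 1)
  Position 3: 'h' -> consonant (running count: 1)
  Position 4: 'a' -> vowel (running count: 2)
  Position 5: 'm' -> consonant (running count: 2)
  Position 6: 'a' -> vowel (running count: 3)
Total vowels: 3

3


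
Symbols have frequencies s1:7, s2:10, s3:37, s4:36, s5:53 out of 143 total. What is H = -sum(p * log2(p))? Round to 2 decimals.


Computing entropy H = -sum(p_i * log2(p_i)):
  s1: p = 7/143 = 0.0490, -p*log2(p) = 0.2131
  s2: p = 10/143 = 0.0699, -p*log2(p) = 0.2684
  s3: p = 37/143 = 0.2587, -p*log2(p) = 0.5047
  s4: p = 36/143 = 0.2517, -p*log2(p) = 0.5010
  s5: p = 53/143 = 0.3706, -p*log2(p) = 0.5307
H = sum of terms = 2.0179
Rounded to 2 decimals: 2.02

2.02


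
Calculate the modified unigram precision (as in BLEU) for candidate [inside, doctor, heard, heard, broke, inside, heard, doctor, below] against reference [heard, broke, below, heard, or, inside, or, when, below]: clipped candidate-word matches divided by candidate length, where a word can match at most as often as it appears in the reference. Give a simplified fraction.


Reference word counts: {'below': 2, 'broke': 1, 'heard': 2, 'inside': 1, 'or': 2, 'when': 1}
Checking each candidate word (with clipping):
  'inside' -> in reference (ref count 1, used 1/1) -> match (matches: 1)
  'doctor' -> not in reference -> no match (matches: 1)
  'heard' -> in reference (ref count 2, used 1/2) -> match (matches: 2)
  'heard' -> in reference (ref count 2, used 2/2) -> match (matches: 3)
  'broke' -> in reference (ref count 1, used 1/1) -> match (matches: 4)
  'inside' -> ref count 1 already used up (1/1) -> clipped, no match (matches: 4)
  'heard' -> ref count 2 already used up (2/2) -> clipped, no match (matches: 4)
  'doctor' -> not in reference -> no match (matches: 4)
  'below' -> in reference (ref count 2, used 1/2) -> match (matches: 5)
Clipped matches: 5, Candidate length: 9
Precision = 5/9

5/9


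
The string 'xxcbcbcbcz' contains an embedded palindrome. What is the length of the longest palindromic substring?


Scanning 'xxcbcbcbcz' for palindromic substrings.
Substring at positions 2-8: 'cbcbcbc'.
Check: reverse('cbcbcbc') = 'cbcbcbc' -> palindrome confirmed.
Neighbouring characters ('x' / 'z') break symmetry, so it cannot extend further.
No longer palindromic substring exists; longest length = 7

7


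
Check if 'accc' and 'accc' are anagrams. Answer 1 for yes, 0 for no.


Sort characters of 'accc': 'accc'
Sort characters of 'accc': 'accc'
Sorted forms match -> they ARE anagrams
Result: 1

1


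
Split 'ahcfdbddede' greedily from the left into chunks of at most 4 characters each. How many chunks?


'ahcfdbddede' has 11 characters.
Chunking with max size 4:
  Chunk 1: 'ahcf' (positions 0-3)
  Chunk 2: 'dbdd' (positions 4-7)
  Chunk 3: 'ede' (positions 8-10)
Total chunks: ceil(11 / 4) = 3

3


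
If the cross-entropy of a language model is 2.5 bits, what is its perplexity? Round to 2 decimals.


Perplexity formula: PP = 2^H
H = 2.5
PP = 2^2.5
Decompose: 2^2.5 = 2^2 * 2^0.5 = 2^2 * sqrt(2)
2^2 = 4, sqrt(2) ~ 1.4142136
PP ~ 4 * 1.4142136 = 5.6568544
Rounded to 2 decimals: 5.66

5.66


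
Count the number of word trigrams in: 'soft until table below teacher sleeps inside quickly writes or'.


Word trigrams from [10] words:
  Trigram 1: (soft until table)
  Trigram 2: (until table below)
  Trigram 3: (table below teacher)
  Trigram 4: (below teacher sleeps)
  Trigram 5: (teacher sleeps inside)
  Trigram 6: (sleeps inside quickly)
  Trigram 7: (inside quickly writes)
  Trigram 8: (quickly writes or)
Total word trigrams: 10 - 2 = 8

8


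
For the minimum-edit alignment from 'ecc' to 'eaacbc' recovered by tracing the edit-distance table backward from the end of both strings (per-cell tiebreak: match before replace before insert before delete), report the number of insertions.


Edit distance = 3. Backtracking from cell (3, 6) with preference match > replace > insert > delete,
then listing the resulting alignment 'ecc' -> 'eaacbc' left to right:
  Step 1: keep 'e'
  Step 2: insert 'a' [insertion #1]
  Step 3: insert 'a' [insertion #2]
  Step 4: keep 'c'
  Step 5: insert 'b' [insertion #3]
  Step 6: keep 'c'
Total insertions: 3

3


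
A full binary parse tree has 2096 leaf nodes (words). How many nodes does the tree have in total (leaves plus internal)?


Leaf nodes (terminals): 2096
Internal nodes = n - 1 = 2096 - 1 = 2095
Total = leaves + internal = 2096 + 2095 = 4191

4191


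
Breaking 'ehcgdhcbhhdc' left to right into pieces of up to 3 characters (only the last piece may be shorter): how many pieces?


'ehcgdhcbhhdc' has 12 characters.
Chunking with max size 3:
  Chunk 1: 'ehc' (positions 0-2)
  Chunk 2: 'gdh' (positions 3-5)
  Chunk 3: 'cbh' (positions 6-8)
  Chunk 4: 'hdc' (positions 9-11)
Total chunks: ceil(12 / 3) = 4

4


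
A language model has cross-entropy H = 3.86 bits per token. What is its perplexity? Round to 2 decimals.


Perplexity formula: PP = 2^H
H = 3.86
PP = 2^3.86
Decompose: 2^3.86 = 2^3 * 2^0.86
2^3 = 8, 2^0.86 ~ 1.8150383
PP ~ 8 * 1.8150383 = 14.5203064
Rounded to 2 decimals: 14.52

14.52


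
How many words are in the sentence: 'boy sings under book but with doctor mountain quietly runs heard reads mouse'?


Counting words by splitting on spaces:
  Word 1: 'boy'
  Word 2: 'sings'
  Word 3: 'under'
  Word 4: 'book'
  Word 5: 'but'
  Word 6: 'with'
  Word 7: 'doctor'
  Word 8: 'mountain'
  Word 9: 'quietly'
  Word 10: 'runs'
  Word 11: 'heard'
  Word 12: 'reads'
  Word 13: 'mouse'
Total words: 13

13


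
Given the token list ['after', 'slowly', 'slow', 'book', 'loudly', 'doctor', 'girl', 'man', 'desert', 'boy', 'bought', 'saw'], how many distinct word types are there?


Listing all tokens and tracking unique types:
  Token 1: 'after' -> NEW (unique so far: 1)
  Token 2: 'slowly' -> NEW (unique so far: 2)
  Token 3: 'slow' -> NEW (unique so far: 3)
  Token 4: 'book' -> NEW (unique so far: 4)
  Token 5: 'loudly' -> NEW (unique so far: 5)
  Token 6: 'doctor' -> NEW (unique so far: 6)
  Token 7: 'girl' -> NEW (unique so far: 7)
  Token 8: 'man' -> NEW (unique so far: 8)
  Token 9: 'desert' -> NEW (unique so far: 9)
  Token 10: 'boy' -> NEW (unique so far: 10)
  Token 11: 'bought' -> NEW (unique so far: 11)
  Token 12: 'saw' -> NEW (unique so far: 12)
Unique types: ('after', 'book', 'bought', 'boy', 'desert', 'doctor', 'girl', 'loudly', 'man', 'saw', 'slow', 'slowly')
Vocabulary size: 12

12


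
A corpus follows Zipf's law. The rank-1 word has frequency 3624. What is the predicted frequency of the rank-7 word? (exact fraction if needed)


Zipf's law: freq(rank) = f1 / rank
f1 = 3624, rank = 7
freq = 3624 / 7
GCD(3624, 7) = 1
Simplified: 3624/7

3624/7


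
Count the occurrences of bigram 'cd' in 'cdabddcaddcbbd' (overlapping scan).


Scanning 'cdabddcaddcbbd' for bigram 'cd':
  Position 0: 'cd' -> MATCH
  Position 1: 'da' -> no
  Position 2: 'ab' -> no
  Position 3: 'bd' -> no
  Position 4: 'dd' -> no
  Position 5: 'dc' -> no
  Position 6: 'ca' -> no
  Position 7: 'ad' -> no
  Position 8: 'dd' -> no
  Position 9: 'dc' -> no
  Position 10: 'cb' -> no
  Position 11: 'bb' -> no
  Position 12: 'bd' -> no
Total matches: 1

1


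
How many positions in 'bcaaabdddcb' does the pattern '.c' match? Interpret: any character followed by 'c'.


Pattern: .c means any character followed by 'c'.
Scanning 'bcaaabdddcb' position-by-position:
  Pos 0: window 'bc' -> MATCH
  Pos 1: window 'ca' -> no
  Pos 2: window 'aa' -> no
  Pos 3: window 'aa' -> no
  Pos 4: window 'ab' -> no
  Pos 5: window 'bd' -> no
  Pos 6: window 'dd' -> no
  Pos 7: window 'dd' -> no
  Pos 8: window 'dc' -> MATCH
  Pos 9: window 'cb' -> no
  Pos 10: window 'b' -> no
Total matches: 2

2


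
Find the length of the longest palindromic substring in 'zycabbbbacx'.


Scanning 'zycabbbbacx' for palindromic substrings.
Substring at positions 2-9: 'cabbbbac'.
Check: reverse('cabbbbac') = 'cabbbbac' -> palindrome confirmed.
Neighbouring characters ('y' / 'x') break symmetry, so it cannot extend further.
No longer palindromic substring exists; longest length = 8

8


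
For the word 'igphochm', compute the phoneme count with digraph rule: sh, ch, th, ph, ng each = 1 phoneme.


Parsing 'igphochm' greedily, digraphs first:
  'i' -> vowel phoneme (phonemes so far: 1)
  'g' -> consonant phoneme (phonemes so far: 2)
  'ph' -> digraph (1 consonant phoneme) (phonemes so far: 3)
  'o' -> vowel phoneme (phonemes so far: 4)
  'ch' -> digraph (1 consonant phoneme) (phonemes so far: 5)
  'm' -> consonant phoneme (phonemes so far: 6)
Total phonemes: 6

6


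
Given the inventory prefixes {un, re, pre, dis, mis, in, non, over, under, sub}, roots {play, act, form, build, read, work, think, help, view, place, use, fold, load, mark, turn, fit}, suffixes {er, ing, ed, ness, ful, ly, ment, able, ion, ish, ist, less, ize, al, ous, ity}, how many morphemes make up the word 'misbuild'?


Segmenting 'misbuild' against the inventory:
  'mis' -> prefix (morpheme 1)
  'build' -> root (morpheme 2)
Total morphemes: 2

2


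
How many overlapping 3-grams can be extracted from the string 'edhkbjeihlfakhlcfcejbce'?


String 'edhkbjeihlfakhlcfcejbce' has length L = 23.
Number of overlapping n-grams = L - n + 1
Substituting: 23 - 3 + 1 = 21

21


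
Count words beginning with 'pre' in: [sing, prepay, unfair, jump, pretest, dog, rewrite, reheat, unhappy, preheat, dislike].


Checking each word for prefix 'pre':
  'sing' -> no (count: 0)
  'prepay' -> YES, starts with 'pre' (count: 1)
  'unfair' -> no (count: 1)
  'jump' -> no (count: 1)
  'pretest' -> YES, starts with 'pre' (count: 2)
  'dog' -> no (count: 2)
  'rewrite' -> no (count: 2)
  'reheat' -> no (count: 2)
  'unhappy' -> no (count: 2)
  'preheat' -> YES, starts with 'pre' (count: 3)
  'dislike' -> no (count: 3)
Total with prefix 'pre': 3

3


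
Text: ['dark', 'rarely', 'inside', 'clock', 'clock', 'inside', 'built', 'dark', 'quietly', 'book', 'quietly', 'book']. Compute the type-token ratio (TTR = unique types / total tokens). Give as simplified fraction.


Tokens: 12
Unique types: ('book', 'built', 'clock', 'dark', 'inside', 'quietly', 'rarely') = 7
TTR = 7/12
Already in lowest terms.

7/12


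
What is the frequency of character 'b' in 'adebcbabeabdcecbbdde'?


Scanning 'adebcbabeabdcecbbdde' for 'b':
  Position 3: 'b' -> MATCH (count: 1)
  Position 5: 'b' -> MATCH (count: 2)
  Position 7: 'b' -> MATCH (count: 3)
  Position 10: 'b' -> MATCH (count: 4)
  Position 15: 'b' -> MATCH (count: 5)
  Position 16: 'b' -> MATCH (count: 6)
Total occurrences of 'b': 6

6


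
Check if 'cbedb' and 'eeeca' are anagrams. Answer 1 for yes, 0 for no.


Sort characters of 'cbedb': 'bbcde'
Sort characters of 'eeeca': 'aceee'
Sorted forms differ -> they are NOT anagrams
Result: 0

0


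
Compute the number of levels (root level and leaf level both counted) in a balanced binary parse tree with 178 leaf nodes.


In a balanced binary tree with n leaves the deepest leaf is ceil(log2(n)) edges below the root,
so counting node levels inclusive of root and leaves gives ceil(log2(n)) + 1 levels.
log2(178) = 7.4757
ceil(7.4757) = 8
levels = 8 + 1 = 9

9


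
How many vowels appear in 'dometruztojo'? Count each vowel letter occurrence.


Scanning each character of 'dometruztojo':
  Position 1: 'd' -> consonant (running count: 0)
  Position 2: 'o' -> vowel (running count: 1)
  Position 3: 'm' -> consonant (running count: 1)
  Position 4: 'e' -> vowel (running count: 2)
  Position 5: 't' -> consonant (running count: 2)
  Position 6: 'r' -> consonant (running count: 2)
  Position 7: 'u' -> vowel (running count: 3)
  Position 8: 'z' -> consonant (running count: 3)
  Position 9: 't' -> consonant (running count: 3)
  Position 10: 'o' -> vowel (running count: 4)
  Position 11: 'j' -> consonant (running count: 4)
  Position 12: 'o' -> vowel (running count: 5)
Total vowels: 5

5


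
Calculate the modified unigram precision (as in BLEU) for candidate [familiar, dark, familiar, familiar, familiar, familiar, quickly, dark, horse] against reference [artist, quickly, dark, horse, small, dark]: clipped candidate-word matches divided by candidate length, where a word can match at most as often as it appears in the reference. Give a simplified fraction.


Reference word counts: {'artist': 1, 'dark': 2, 'horse': 1, 'quickly': 1, 'small': 1}
Checking each candidate word (with clipping):
  'familiar' -> not in reference -> no match (matches: 0)
  'dark' -> in reference (ref count 2, used 1/2) -> match (matches: 1)
  'familiar' -> not in reference -> no match (matches: 1)
  'familiar' -> not in reference -> no match (matches: 1)
  'familiar' -> not in reference -> no match (matches: 1)
  'familiar' -> not in reference -> no match (matches: 1)
  'quickly' -> in reference (ref count 1, used 1/1) -> match (matches: 2)
  'dark' -> in reference (ref count 2, used 2/2) -> match (matches: 3)
  'horse' -> in reference (ref count 1, used 1/1) -> match (matches: 4)
Clipped matches: 4, Candidate length: 9
Precision = 4/9

4/9


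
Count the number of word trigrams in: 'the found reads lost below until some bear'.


Word trigrams from [8] words:
  Trigram 1: (the found reads)
  Trigram 2: (found reads lost)
  Trigram 3: (reads lost below)
  Trigram 4: (lost below until)
  Trigram 5: (below until some)
  Trigram 6: (until some bear)
Total word trigrams: 8 - 2 = 6

6


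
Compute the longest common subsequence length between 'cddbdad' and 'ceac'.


DP table for LCS of 'cddbdad' and 'ceac':
       c  e  a  c
    0  0  0  0  0
  c 0  1  1  1  1
  d 0  1  1  1  1
  d 0  1  1  1  1
  b 0  1  1  1  1
  d 0  1  1  1  1
  a 0  1  1  2  2
  d 0  1  1  2  2
LCS: 'ca'
LCS length = 2

2


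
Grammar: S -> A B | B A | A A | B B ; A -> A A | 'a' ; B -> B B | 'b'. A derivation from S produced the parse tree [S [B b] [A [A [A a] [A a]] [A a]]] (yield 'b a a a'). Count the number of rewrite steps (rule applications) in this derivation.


Every bracketed nonterminal node [X ...] in the tree is produced by exactly one rule application.
Reading the tree off as a leftmost derivation:
  Step 1: S  =>  B A   (applied S -> B A)
  Step 2: B A  =>  b A   (applied B -> b)
  Step 3: b A  =>  b A A   (applied A -> A A)
  Step 4: b A A  =>  b A A A   (applied A -> A A)
  Step 5: b A A A  =>  b a A A   (applied A -> a)
  Step 6: b a A A  =>  b a a A   (applied A -> a)
  Step 7: b a a A  =>  b a a a   (applied A -> a)
Final yield: b a a a
Total rewrite steps: 7

7


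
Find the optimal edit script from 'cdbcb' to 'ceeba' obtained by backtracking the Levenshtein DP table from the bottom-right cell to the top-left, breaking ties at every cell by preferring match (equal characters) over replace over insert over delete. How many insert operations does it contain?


Edit distance = 4. Backtracking from cell (5, 5) with preference match > replace > insert > delete,
then listing the resulting alignment 'cdbcb' -> 'ceeba' left to right:
  Step 1: keep 'c'
  Step 2: replace d->e
  Step 3: replace b->e
  Step 4: replace c->b
  Step 5: replace b->a
Total insertions: 0

0


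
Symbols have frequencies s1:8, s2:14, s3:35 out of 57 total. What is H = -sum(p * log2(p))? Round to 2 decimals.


Computing entropy H = -sum(p_i * log2(p_i)):
  s1: p = 8/57 = 0.1404, -p*log2(p) = 0.3976
  s2: p = 14/57 = 0.2456, -p*log2(p) = 0.4975
  s3: p = 35/57 = 0.6140, -p*log2(p) = 0.4320
H = sum of terms = 1.3271
Rounded to 2 decimals: 1.33

1.33


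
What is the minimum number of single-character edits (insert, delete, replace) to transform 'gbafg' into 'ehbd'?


Building DP table for s1='gbafg' (len 5) and s2='ehbd' (len 4):
       e  h  b  d
    0  1  2  3  4
  g 1  1  2  3  4
  b 2  2  2  2  3
  a 3  3  3  3  3
  f 4  4  4  4  4
  g 5  5  5  5  5
Edit distance = dp[5][4] = 5

5


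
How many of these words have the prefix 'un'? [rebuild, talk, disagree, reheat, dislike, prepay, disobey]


Checking each word for prefix 'un':
  'rebuild' -> no (count: 0)
  'talk' -> no (count: 0)
  'disagree' -> no (count: 0)
  'reheat' -> no (count: 0)
  'dislike' -> no (count: 0)
  'prepay' -> no (count: 0)
  'disobey' -> no (count: 0)
Total with prefix 'un': 0

0


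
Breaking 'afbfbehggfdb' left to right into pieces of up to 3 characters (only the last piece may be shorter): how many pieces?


'afbfbehggfdb' has 12 characters.
Chunking with max size 3:
  Chunk 1: 'afb' (positions 0-2)
  Chunk 2: 'fbe' (positions 3-5)
  Chunk 3: 'hgg' (positions 6-8)
  Chunk 4: 'fdb' (positions 9-11)
Total chunks: ceil(12 / 3) = 4

4


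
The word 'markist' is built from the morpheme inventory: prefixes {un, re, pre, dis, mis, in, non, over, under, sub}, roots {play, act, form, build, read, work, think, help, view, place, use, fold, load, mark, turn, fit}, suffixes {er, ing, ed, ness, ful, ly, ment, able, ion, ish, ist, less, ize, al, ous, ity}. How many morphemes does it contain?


Segmenting 'markist' against the inventory:
  'mark' -> root (morpheme 1)
  'ist' -> suffix (morpheme 2)
Total morphemes: 2

2


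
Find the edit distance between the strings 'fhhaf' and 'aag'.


Building DP table for s1='fhhaf' (len 5) and s2='aag' (len 3):
       a  a  g
    0  1  2  3
  f 1  1  2  3
  h 2  2  2  3
  h 3  3  3  3
  a 4  3  3  4
  f 5  4  4  4
Edit distance = dp[5][3] = 4

4


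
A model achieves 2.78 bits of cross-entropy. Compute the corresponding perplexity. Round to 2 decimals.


Perplexity formula: PP = 2^H
H = 2.78
PP = 2^2.78
Decompose: 2^2.78 = 2^2 * 2^0.78
2^2 = 4, 2^0.78 ~ 1.7171309
PP ~ 4 * 1.7171309 = 6.8685236
Rounded to 2 decimals: 6.87

6.87


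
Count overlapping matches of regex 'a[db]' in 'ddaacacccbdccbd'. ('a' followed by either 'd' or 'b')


Pattern: a[db] means 'a' followed by either 'd' or 'b'.
Scanning 'ddaacacccbdccbd' position-by-position:
  Pos 0: window 'dd' -> no
  Pos 1: window 'da' -> no
  Pos 2: window 'aa' -> no
  Pos 3: window 'ac' -> no
  Pos 4: window 'ca' -> no
  Pos 5: window 'ac' -> no
  Pos 6: window 'cc' -> no
  Pos 7: window 'cc' -> no
  Pos 8: window 'cb' -> no
  Pos 9: window 'bd' -> no
  Pos 10: window 'dc' -> no
  Pos 11: window 'cc' -> no
  Pos 12: window 'cb' -> no
  Pos 13: window 'bd' -> no
  Pos 14: window 'd' -> no
Total matches: 0

0


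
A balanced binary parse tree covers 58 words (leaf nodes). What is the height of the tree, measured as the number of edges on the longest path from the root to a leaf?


In a balanced binary tree with n leaves the deepest leaf is ceil(log2(n)) edges below the root.
log2(58) = 5.8580
ceil(5.8580) = 6
height (edges) = 6

6


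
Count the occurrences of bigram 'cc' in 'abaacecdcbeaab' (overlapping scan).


Scanning 'abaacecdcbeaab' for bigram 'cc':
  Position 0: 'ab' -> no
  Position 1: 'ba' -> no
  Position 2: 'aa' -> no
  Position 3: 'ac' -> no
  Position 4: 'ce' -> no
  Position 5: 'ec' -> no
  Position 6: 'cd' -> no
  Position 7: 'dc' -> no
  Position 8: 'cb' -> no
  Position 9: 'be' -> no
  Position 10: 'ea' -> no
  Position 11: 'aa' -> no
  Position 12: 'ab' -> no
Total matches: 0

0


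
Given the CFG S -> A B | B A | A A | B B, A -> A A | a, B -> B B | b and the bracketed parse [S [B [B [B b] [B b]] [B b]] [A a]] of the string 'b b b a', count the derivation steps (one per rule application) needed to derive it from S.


Every bracketed nonterminal node [X ...] in the tree is produced by exactly one rule application.
Reading the tree off as a leftmost derivation:
  Step 1: S  =>  B A   (applied S -> B A)
  Step 2: B A  =>  B B A   (applied B -> B B)
  Step 3: B B A  =>  B B B A   (applied B -> B B)
  Step 4: B B B A  =>  b B B A   (applied B -> b)
  Step 5: b B B A  =>  b b B A   (applied B -> b)
  Step 6: b b B A  =>  b b b A   (applied B -> b)
  Step 7: b b b A  =>  b b b a   (applied A -> a)
Final yield: b b b a
Total rewrite steps: 7

7


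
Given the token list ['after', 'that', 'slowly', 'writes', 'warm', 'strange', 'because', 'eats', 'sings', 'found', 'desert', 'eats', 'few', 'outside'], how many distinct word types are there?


Listing all tokens and tracking unique types:
  Token 1: 'after' -> NEW (unique so far: 1)
  Token 2: 'that' -> NEW (unique so far: 2)
  Token 3: 'slowly' -> NEW (unique so far: 3)
  Token 4: 'writes' -> NEW (unique so far: 4)
  Token 5: 'warm' -> NEW (unique so far: 5)
  Token 6: 'strange' -> NEW (unique so far: 6)
  Token 7: 'because' -> NEW (unique so far: 7)
  Token 8: 'eats' -> NEW (unique so far: 8)
  Token 9: 'sings' -> NEW (unique so far: 9)
  Token 10: 'found' -> NEW (unique so far: 10)
  Token 11: 'desert' -> NEW (unique so far: 11)
  Token 12: 'eats' -> duplicate (unique so far: 11)
  Token 13: 'few' -> NEW (unique so far: 12)
  Token 14: 'outside' -> NEW (unique so far: 13)
Unique types: ('after', 'because', 'desert', 'eats', 'few', 'found', 'outside', 'sings', 'slowly', 'strange', 'that', 'warm', 'writes')
Vocabulary size: 13

13


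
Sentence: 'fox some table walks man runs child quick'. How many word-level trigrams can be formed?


Word trigrams from [8] words:
  Trigram 1: (fox some table)
  Trigram 2: (some table walks)
  Trigram 3: (table walks man)
  Trigram 4: (walks man runs)
  Trigram 5: (man runs child)
  Trigram 6: (runs child quick)
Total word trigrams: 8 - 2 = 6

6


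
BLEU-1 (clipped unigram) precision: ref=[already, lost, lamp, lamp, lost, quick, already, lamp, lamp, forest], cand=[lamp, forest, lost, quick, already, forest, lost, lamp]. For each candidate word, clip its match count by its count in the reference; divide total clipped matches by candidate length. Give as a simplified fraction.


Reference word counts: {'already': 2, 'forest': 1, 'lamp': 4, 'lost': 2, 'quick': 1}
Checking each candidate word (with clipping):
  'lamp' -> in reference (ref count 4, used 1/4) -> match (matches: 1)
  'forest' -> in reference (ref count 1, used 1/1) -> match (matches: 2)
  'lost' -> in reference (ref count 2, used 1/2) -> match (matches: 3)
  'quick' -> in reference (ref count 1, used 1/1) -> match (matches: 4)
  'already' -> in reference (ref count 2, used 1/2) -> match (matches: 5)
  'forest' -> ref count 1 already used up (1/1) -> clipped, no match (matches: 5)
  'lost' -> in reference (ref count 2, used 2/2) -> match (matches: 6)
  'lamp' -> in reference (ref count 4, used 2/4) -> match (matches: 7)
Clipped matches: 7, Candidate length: 8
Precision = 7/8

7/8


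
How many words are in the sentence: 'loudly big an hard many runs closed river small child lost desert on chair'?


Counting words by splitting on spaces:
  Word 1: 'loudly'
  Word 2: 'big'
  Word 3: 'an'
  Word 4: 'hard'
  Word 5: 'many'
  Word 6: 'runs'
  Word 7: 'closed'
  Word 8: 'river'
  Word 9: 'small'
  Word 10: 'child'
  Word 11: 'lost'
  Word 12: 'desert'
  Word 13: 'on'
  Word 14: 'chair'
Total words: 14

14


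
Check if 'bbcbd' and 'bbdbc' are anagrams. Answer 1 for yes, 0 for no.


Sort characters of 'bbcbd': 'bbbcd'
Sort characters of 'bbdbc': 'bbbcd'
Sorted forms match -> they ARE anagrams
Result: 1

1


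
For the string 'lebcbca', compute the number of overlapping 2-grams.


String 'lebcbca' has length L = 7.
Number of overlapping n-grams = L - n + 1
Substituting: 7 - 2 + 1 = 6

6


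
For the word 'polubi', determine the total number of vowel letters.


Scanning each character of 'polubi':
  Position 1: 'p' -> consonant (running count: 0)
  Position 2: 'o' -> vowel (running count: 1)
  Position 3: 'l' -> consonant (running count: 1)
  Position 4: 'u' -> vowel (running count: 2)
  Position 5: 'b' -> consonant (running count: 2)
  Position 6: 'i' -> vowel (running count: 3)
Total vowels: 3

3


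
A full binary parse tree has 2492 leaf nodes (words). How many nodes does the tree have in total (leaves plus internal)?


Leaf nodes (terminals): 2492
Internal nodes = n - 1 = 2492 - 1 = 2491
Total = leaves + internal = 2492 + 2491 = 4983

4983


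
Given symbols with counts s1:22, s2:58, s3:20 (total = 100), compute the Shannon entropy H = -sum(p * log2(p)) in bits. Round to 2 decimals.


Computing entropy H = -sum(p_i * log2(p_i)):
  s1: p = 22/100 = 0.2200, -p*log2(p) = 0.4806
  s2: p = 58/100 = 0.5800, -p*log2(p) = 0.4558
  s3: p = 20/100 = 0.2000, -p*log2(p) = 0.4644
H = sum of terms = 1.4008
Rounded to 2 decimals: 1.40

1.40
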